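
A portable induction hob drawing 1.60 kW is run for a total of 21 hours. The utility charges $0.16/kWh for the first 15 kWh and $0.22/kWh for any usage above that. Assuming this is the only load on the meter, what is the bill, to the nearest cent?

$6.49

Energy = 1.6 kW × 21 h = 33.6 kWh
Tier 1 (0–15 kWh): 15 × $0.16 = $2.4
Above 15 kWh: 18.6 × $0.22 = $4.092
Bill = $6.49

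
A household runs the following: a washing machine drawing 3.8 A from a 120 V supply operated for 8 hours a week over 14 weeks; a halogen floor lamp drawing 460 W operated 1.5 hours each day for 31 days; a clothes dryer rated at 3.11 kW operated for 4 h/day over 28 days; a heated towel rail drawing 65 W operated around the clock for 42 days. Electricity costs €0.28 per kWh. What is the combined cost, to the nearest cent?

€136.16

washing machine: Power = 3.8 A × 120 V = 456 W = 0.456 kW
washing machine: Runtime = 8 h/week × 14 weeks = 112 h
washing machine: 0.456 kW × 112 h = 51.072 kWh
halogen floor lamp: Runtime = 1.5 h/day × 31 days = 46.5 h
halogen floor lamp: 0.46 kW × 46.5 h = 21.39 kWh
clothes dryer: Runtime = 4 h/day × 28 days = 112 h
clothes dryer: 3.11 kW × 112 h = 348.32 kWh
heated towel rail: Runtime = 24 h × 42 = 1008 h
heated towel rail: 0.065 kW × 1008 h = 65.52 kWh
Total energy = 486.302 kWh
Cost = 486.302 × €0.28 = €136.16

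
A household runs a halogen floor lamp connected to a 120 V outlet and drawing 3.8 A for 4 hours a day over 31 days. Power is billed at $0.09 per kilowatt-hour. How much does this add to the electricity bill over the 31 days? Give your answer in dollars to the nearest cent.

Power = 3.8 A × 120 V = 456 W = 0.456 kW
Runtime = 4 h/day × 31 days = 124 h
Energy = 0.456 kW × 124 h = 56.544 kWh
Cost = 56.544 kWh × $0.09/kWh = $5.09

$5.09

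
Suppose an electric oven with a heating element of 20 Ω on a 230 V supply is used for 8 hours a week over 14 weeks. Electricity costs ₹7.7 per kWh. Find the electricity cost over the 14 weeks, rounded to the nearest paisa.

Power = V²/R = 230²/20 = 2645 W = 2.645 kW
Runtime = 8 h/week × 14 weeks = 112 h
Energy = 2.645 kW × 112 h = 296.24 kWh
Cost = 296.24 kWh × ₹7.7/kWh = ₹2281.05

₹2281.05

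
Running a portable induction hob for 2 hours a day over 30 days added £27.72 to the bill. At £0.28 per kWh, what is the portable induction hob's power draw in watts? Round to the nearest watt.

1650 W

Energy = £27.72 ÷ £0.28/kWh = 99 kWh
Runtime = 2 h/day × 30 days = 60 h
Power = 99 kWh ÷ 60 h = 1.65 kW = 1650 W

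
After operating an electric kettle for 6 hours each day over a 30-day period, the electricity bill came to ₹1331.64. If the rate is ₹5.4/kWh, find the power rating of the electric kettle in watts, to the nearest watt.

1370 W

Energy = ₹1331.64 ÷ ₹5.4/kWh = 246.6 kWh
Runtime = 6 h/day × 30 days = 180 h
Power = 246.6 kWh ÷ 180 h = 1.37 kW = 1370 W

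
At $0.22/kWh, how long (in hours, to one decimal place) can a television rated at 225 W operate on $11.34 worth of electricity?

229.1 h

Energy available = $11.34 ÷ $0.22/kWh = 51.5455 kWh
Hours = 51.5455 kWh ÷ 0.225 kW = 229.1 h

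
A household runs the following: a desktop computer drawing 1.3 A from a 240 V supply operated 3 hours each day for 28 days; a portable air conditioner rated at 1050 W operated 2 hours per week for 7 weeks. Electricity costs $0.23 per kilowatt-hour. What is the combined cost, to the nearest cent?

$9.41

desktop computer: Power = 1.3 A × 240 V = 312 W = 0.312 kW
desktop computer: Runtime = 3 h/day × 28 days = 84 h
desktop computer: 0.312 kW × 84 h = 26.208 kWh
portable air conditioner: Runtime = 2 h/week × 7 weeks = 14 h
portable air conditioner: 1.05 kW × 14 h = 14.7 kWh
Total energy = 40.908 kWh
Cost = 40.908 × $0.23 = $9.41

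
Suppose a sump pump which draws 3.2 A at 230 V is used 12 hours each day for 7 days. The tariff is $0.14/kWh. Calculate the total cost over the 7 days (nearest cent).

$8.66

Power = 3.2 A × 230 V = 736 W = 0.736 kW
Runtime = 12 h/day × 7 days = 84 h
Energy = 0.736 kW × 84 h = 61.824 kWh
Cost = 61.824 kWh × $0.14/kWh = $8.66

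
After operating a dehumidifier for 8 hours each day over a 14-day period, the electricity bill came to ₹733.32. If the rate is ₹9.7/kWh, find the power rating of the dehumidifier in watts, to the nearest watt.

675 W

Energy = ₹733.32 ÷ ₹9.7/kWh = 75.6 kWh
Runtime = 8 h/day × 14 days = 112 h
Power = 75.6 kWh ÷ 112 h = 0.675 kW = 675 W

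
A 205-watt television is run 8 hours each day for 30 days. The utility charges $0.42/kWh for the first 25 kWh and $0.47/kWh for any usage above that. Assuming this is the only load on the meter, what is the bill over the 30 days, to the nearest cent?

$21.87

Runtime = 8 h/day × 30 days = 240 h
Energy = 0.205 kW × 240 h = 49.2 kWh
Tier 1 (0–25 kWh): 25 × $0.42 = $10.5
Above 25 kWh: 24.2 × $0.47 = $11.374
Bill = $21.87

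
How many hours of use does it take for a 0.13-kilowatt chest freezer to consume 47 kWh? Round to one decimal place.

361.5 h

Hours = 47 kWh ÷ 0.13 kW = 361.5 h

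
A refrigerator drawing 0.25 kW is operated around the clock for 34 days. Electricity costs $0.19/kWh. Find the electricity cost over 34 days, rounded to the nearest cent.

$38.76

Runtime = 24 h × 34 = 816 h
Energy = 0.25 kW × 816 h = 204 kWh
Cost = 204 kWh × $0.19/kWh = $38.76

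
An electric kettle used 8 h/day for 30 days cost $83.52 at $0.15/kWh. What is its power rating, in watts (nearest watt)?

Energy = $83.52 ÷ $0.15/kWh = 556.8 kWh
Runtime = 8 h/day × 30 days = 240 h
Power = 556.8 kWh ÷ 240 h = 2.32 kW = 2320 W

2320 W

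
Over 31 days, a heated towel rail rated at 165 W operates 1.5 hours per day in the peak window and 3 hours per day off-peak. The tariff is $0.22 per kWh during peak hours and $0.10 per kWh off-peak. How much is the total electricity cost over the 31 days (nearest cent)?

$3.22

Peak energy = 0.165 kW × 1.5 h × 31 = 7.6725 kWh
Off-peak energy = 0.165 kW × 3 h × 31 = 15.345 kWh
Cost = 7.6725 × $0.22 + 15.345 × $0.10 = $1.68795 + $1.5345 = $3.22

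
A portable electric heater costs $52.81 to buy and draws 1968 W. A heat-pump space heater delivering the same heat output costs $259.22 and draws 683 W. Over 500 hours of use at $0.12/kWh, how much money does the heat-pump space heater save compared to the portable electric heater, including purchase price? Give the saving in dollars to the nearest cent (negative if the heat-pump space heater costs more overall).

-$129.31

portable electric heater: $52.81 + (1968/1000) kW × 500 h × $0.12 = $52.81 + $118.08 = $170.89
heat-pump space heater: $259.22 + (683/1000) kW × 500 h × $0.12 = $259.22 + $40.98 = $300.2
Saving = $170.89 − $300.2 = −$129.31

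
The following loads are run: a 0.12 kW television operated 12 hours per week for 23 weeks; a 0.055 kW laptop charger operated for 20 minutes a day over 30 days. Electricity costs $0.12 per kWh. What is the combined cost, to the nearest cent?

$4.04

television: Runtime = 12 h/week × 23 weeks = 276 h
television: 0.12 kW × 276 h = 33.12 kWh
laptop charger: Runtime = 20 min × 30 = 600 min = 10 h
laptop charger: 0.055 kW × 10 h = 0.55 kWh
Total energy = 33.67 kWh
Cost = 33.67 × $0.12 = $4.04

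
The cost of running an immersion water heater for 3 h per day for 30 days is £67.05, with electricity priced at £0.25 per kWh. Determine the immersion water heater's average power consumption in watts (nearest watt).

Energy = £67.05 ÷ £0.25/kWh = 268.2 kWh
Runtime = 3 h/day × 30 days = 90 h
Power = 268.2 kWh ÷ 90 h = 2.98 kW = 2980 W

2980 W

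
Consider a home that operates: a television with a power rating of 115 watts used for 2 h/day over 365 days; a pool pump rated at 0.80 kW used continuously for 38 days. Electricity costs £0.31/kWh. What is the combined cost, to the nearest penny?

£252.20

television: Runtime = 2 h/day × 365 days = 730 h
television: 0.115 kW × 730 h = 83.95 kWh
pool pump: Runtime = 24 h × 38 = 912 h
pool pump: 0.8 kW × 912 h = 729.6 kWh
Total energy = 813.55 kWh
Cost = 813.55 × £0.31 = £252.20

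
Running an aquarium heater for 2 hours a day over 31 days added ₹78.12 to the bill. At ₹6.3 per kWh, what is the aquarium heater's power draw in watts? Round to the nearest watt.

200 W

Energy = ₹78.12 ÷ ₹6.3/kWh = 12.4 kWh
Runtime = 2 h/day × 31 days = 62 h
Power = 12.4 kWh ÷ 62 h = 0.2 kW = 200 W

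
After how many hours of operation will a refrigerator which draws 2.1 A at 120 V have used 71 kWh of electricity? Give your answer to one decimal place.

281.7 h

Power = 2.1 A × 120 V = 252 W = 0.252 kW
Hours = 71 kWh ÷ 0.252 kW = 281.7 h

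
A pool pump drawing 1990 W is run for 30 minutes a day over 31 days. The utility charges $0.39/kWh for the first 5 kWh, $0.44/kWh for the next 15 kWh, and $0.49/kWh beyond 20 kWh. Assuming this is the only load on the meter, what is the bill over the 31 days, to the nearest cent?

$13.86

Runtime = 30 min × 31 = 930 min = 15.5 h
Energy = 1.99 kW × 15.5 h = 30.845 kWh
Tier 1 (0–5 kWh): 5 × $0.39 = $1.95
Tier 2 (5–20 kWh): 15 × $0.44 = $6.6
Above 20 kWh: 10.845 × $0.49 = $5.31405
Bill = $13.86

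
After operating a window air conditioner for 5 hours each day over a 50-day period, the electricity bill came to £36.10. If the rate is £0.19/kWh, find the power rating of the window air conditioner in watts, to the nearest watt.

760 W

Energy = £36.10 ÷ £0.19/kWh = 190 kWh
Runtime = 5 h/day × 50 days = 250 h
Power = 190 kWh ÷ 250 h = 0.76 kW = 760 W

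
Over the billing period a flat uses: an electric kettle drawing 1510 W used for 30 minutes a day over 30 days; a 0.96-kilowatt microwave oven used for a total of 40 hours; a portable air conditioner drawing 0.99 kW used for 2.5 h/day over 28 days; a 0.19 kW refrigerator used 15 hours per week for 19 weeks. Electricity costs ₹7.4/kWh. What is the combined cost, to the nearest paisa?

₹1365.30

electric kettle: Runtime = 30 min × 30 = 900 min = 15 h
electric kettle: 1.51 kW × 15 h = 22.65 kWh
microwave oven: 0.96 kW × 40 h = 38.4 kWh
portable air conditioner: Runtime = 2.5 h/day × 28 days = 70 h
portable air conditioner: 0.99 kW × 70 h = 69.3 kWh
refrigerator: Runtime = 15 h/week × 19 weeks = 285 h
refrigerator: 0.19 kW × 285 h = 54.15 kWh
Total energy = 184.5 kWh
Cost = 184.5 × ₹7.4 = ₹1365.30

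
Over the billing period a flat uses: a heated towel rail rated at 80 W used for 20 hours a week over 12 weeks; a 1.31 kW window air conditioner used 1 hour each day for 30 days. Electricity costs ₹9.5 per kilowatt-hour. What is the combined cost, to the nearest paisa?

₹555.75

heated towel rail: Runtime = 20 h/week × 12 weeks = 240 h
heated towel rail: 0.08 kW × 240 h = 19.2 kWh
window air conditioner: Runtime = 1 h/day × 30 days = 30 h
window air conditioner: 1.31 kW × 30 h = 39.3 kWh
Total energy = 58.5 kWh
Cost = 58.5 × ₹9.5 = ₹555.75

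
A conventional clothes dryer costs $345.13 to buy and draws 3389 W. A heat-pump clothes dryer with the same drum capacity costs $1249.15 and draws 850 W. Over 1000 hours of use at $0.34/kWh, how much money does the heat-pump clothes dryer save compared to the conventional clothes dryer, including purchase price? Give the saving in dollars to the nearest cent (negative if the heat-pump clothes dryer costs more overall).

-$40.76

conventional clothes dryer: $345.13 + (3389/1000) kW × 1000 h × $0.34 = $345.13 + $1152.26 = $1497.39
heat-pump clothes dryer: $1249.15 + (850/1000) kW × 1000 h × $0.34 = $1249.15 + $289 = $1538.15
Saving = $1497.39 − $1538.15 = −$40.76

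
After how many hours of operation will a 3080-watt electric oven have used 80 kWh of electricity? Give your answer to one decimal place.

26.0 h

Hours = 80 kWh ÷ 3.08 kW = 26.0 h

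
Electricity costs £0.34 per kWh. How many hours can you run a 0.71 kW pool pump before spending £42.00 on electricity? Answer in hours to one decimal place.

174.0 h

Energy available = £42.00 ÷ £0.34/kWh = 123.5294 kWh
Hours = 123.5294 kWh ÷ 0.71 kW = 174.0 h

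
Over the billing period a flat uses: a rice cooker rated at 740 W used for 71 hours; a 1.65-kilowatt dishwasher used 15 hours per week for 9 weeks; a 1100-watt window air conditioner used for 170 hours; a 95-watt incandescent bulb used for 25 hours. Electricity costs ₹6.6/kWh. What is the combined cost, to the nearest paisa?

₹3066.79

rice cooker: 0.74 kW × 71 h = 52.54 kWh
dishwasher: Runtime = 15 h/week × 9 weeks = 135 h
dishwasher: 1.65 kW × 135 h = 222.75 kWh
window air conditioner: 1.1 kW × 170 h = 187 kWh
incandescent bulb: 0.095 kW × 25 h = 2.375 kWh
Total energy = 464.665 kWh
Cost = 464.665 × ₹6.6 = ₹3066.79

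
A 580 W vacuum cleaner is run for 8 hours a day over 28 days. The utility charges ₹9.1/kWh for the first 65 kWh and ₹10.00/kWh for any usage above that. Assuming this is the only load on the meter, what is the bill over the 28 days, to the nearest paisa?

Runtime = 8 h/day × 28 days = 224 h
Energy = 0.58 kW × 224 h = 129.92 kWh
Tier 1 (0–65 kWh): 65 × ₹9.1 = ₹591.5
Above 65 kWh: 64.92 × ₹10.00 = ₹649.2
Bill = ₹1240.70

₹1240.70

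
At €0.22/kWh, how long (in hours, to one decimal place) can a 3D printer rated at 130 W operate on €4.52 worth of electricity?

158.0 h

Energy available = €4.52 ÷ €0.22/kWh = 20.5455 kWh
Hours = 20.5455 kWh ÷ 0.13 kW = 158.0 h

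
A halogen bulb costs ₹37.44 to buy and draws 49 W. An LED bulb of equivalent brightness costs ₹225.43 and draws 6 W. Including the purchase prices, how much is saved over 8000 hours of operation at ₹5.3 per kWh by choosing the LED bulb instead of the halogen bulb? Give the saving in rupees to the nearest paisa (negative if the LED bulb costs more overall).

halogen bulb: ₹37.44 + (49/1000) kW × 8000 h × ₹5.3 = ₹37.44 + ₹2077.6 = ₹2115.04
LED bulb: ₹225.43 + (6/1000) kW × 8000 h × ₹5.3 = ₹225.43 + ₹254.4 = ₹479.83
Saving = ₹2115.04 − ₹479.83 = ₹1635.21

₹1635.21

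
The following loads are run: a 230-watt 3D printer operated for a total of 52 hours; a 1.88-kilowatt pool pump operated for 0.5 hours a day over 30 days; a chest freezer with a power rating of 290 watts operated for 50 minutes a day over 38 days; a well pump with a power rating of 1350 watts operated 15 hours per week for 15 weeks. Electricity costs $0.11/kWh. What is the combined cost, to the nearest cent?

3D printer: 0.23 kW × 52 h = 11.96 kWh
pool pump: Runtime = 0.5 h/day × 30 days = 15 h
pool pump: 1.88 kW × 15 h = 28.2 kWh
chest freezer: Runtime = 50 min × 38 = 1900 min = 31.666666… h
chest freezer: 0.29 kW × 31.666666… h = 9.183333… kWh
well pump: Runtime = 15 h/week × 15 weeks = 225 h
well pump: 1.35 kW × 225 h = 303.75 kWh
Total energy = 353.093333… kWh
Cost = 353.093333… × $0.11 = $38.84

$38.84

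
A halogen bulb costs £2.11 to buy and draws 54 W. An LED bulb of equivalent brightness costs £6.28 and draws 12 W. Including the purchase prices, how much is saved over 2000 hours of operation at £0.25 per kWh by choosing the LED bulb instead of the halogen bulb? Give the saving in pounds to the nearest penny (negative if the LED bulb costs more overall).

£16.83

halogen bulb: £2.11 + (54/1000) kW × 2000 h × £0.25 = £2.11 + £27 = £29.11
LED bulb: £6.28 + (12/1000) kW × 2000 h × £0.25 = £6.28 + £6 = £12.28
Saving = £29.11 − £12.28 = £16.83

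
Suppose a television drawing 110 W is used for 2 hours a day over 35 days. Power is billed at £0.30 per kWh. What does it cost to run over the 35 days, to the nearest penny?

£2.31

Runtime = 2 h/day × 35 days = 70 h
Energy = 0.11 kW × 70 h = 7.7 kWh
Cost = 7.7 kWh × £0.30/kWh = £2.31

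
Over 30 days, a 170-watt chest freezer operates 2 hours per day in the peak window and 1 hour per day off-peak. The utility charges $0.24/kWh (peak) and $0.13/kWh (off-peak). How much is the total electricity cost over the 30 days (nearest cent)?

$3.11

Peak energy = 0.17 kW × 2 h × 30 = 10.2 kWh
Off-peak energy = 0.17 kW × 1 h × 30 = 5.1 kWh
Cost = 10.2 × $0.24 + 5.1 × $0.13 = $2.448 + $0.663 = $3.11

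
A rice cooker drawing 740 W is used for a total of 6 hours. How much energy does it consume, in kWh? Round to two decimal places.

4.44 kWh

Energy = 0.74 kW × 6 h = 4.44 kWh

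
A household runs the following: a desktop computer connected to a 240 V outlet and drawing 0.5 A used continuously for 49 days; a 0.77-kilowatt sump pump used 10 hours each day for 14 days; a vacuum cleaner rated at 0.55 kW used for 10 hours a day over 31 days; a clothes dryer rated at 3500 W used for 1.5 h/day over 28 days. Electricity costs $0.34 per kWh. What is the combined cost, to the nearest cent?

desktop computer: Power = 0.5 A × 240 V = 120 W = 0.12 kW
desktop computer: Runtime = 24 h × 49 = 1176 h
desktop computer: 0.12 kW × 1176 h = 141.12 kWh
sump pump: Runtime = 10 h/day × 14 days = 140 h
sump pump: 0.77 kW × 140 h = 107.8 kWh
vacuum cleaner: Runtime = 10 h/day × 31 days = 310 h
vacuum cleaner: 0.55 kW × 310 h = 170.5 kWh
clothes dryer: Runtime = 1.5 h/day × 28 days = 42 h
clothes dryer: 3.5 kW × 42 h = 147 kWh
Total energy = 566.42 kWh
Cost = 566.42 × $0.34 = $192.58

$192.58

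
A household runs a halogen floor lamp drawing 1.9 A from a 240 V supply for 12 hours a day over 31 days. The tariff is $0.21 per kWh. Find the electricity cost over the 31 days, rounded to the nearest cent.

$35.62

Power = 1.9 A × 240 V = 456 W = 0.456 kW
Runtime = 12 h/day × 31 days = 372 h
Energy = 0.456 kW × 372 h = 169.632 kWh
Cost = 169.632 kWh × $0.21/kWh = $35.62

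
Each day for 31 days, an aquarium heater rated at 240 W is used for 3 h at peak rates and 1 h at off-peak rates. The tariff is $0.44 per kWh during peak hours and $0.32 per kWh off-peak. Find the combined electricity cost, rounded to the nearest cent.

$12.20

Peak energy = 0.24 kW × 3 h × 31 = 22.32 kWh
Off-peak energy = 0.24 kW × 1 h × 31 = 7.44 kWh
Cost = 22.32 × $0.44 + 7.44 × $0.32 = $9.8208 + $2.3808 = $12.20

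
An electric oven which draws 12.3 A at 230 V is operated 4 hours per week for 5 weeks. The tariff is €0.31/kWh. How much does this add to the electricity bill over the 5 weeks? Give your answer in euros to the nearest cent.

Power = 12.3 A × 230 V = 2829 W = 2.829 kW
Runtime = 4 h/week × 5 weeks = 20 h
Energy = 2.829 kW × 20 h = 56.58 kWh
Cost = 56.58 kWh × €0.31/kWh = €17.54

€17.54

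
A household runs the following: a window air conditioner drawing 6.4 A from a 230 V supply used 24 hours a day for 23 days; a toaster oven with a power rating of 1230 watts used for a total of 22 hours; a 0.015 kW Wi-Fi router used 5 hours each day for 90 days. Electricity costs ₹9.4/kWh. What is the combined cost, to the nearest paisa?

window air conditioner: Power = 6.4 A × 230 V = 1472 W = 1.472 kW
window air conditioner: Runtime = 24 h × 23 = 552 h
window air conditioner: 1.472 kW × 552 h = 812.544 kWh
toaster oven: 1.23 kW × 22 h = 27.06 kWh
Wi-Fi router: Runtime = 5 h/day × 90 days = 450 h
Wi-Fi router: 0.015 kW × 450 h = 6.75 kWh
Total energy = 846.354 kWh
Cost = 846.354 × ₹9.4 = ₹7955.73

₹7955.73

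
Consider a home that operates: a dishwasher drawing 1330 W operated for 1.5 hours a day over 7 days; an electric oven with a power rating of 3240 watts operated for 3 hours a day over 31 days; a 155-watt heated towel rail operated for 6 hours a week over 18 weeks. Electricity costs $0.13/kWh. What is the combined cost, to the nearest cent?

$43.16

dishwasher: Runtime = 1.5 h/day × 7 days = 10.5 h
dishwasher: 1.33 kW × 10.5 h = 13.965 kWh
electric oven: Runtime = 3 h/day × 31 days = 93 h
electric oven: 3.24 kW × 93 h = 301.32 kWh
heated towel rail: Runtime = 6 h/week × 18 weeks = 108 h
heated towel rail: 0.155 kW × 108 h = 16.74 kWh
Total energy = 332.025 kWh
Cost = 332.025 × $0.13 = $43.16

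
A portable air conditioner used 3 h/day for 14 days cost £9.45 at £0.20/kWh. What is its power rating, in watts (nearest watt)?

1125 W

Energy = £9.45 ÷ £0.20/kWh = 47.25 kWh
Runtime = 3 h/day × 14 days = 42 h
Power = 47.25 kWh ÷ 42 h = 1.125 kW = 1125 W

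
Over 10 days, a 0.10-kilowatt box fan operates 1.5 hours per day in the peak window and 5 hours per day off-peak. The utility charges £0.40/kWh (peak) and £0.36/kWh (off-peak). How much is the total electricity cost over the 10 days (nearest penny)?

£2.40

Peak energy = 0.1 kW × 1.5 h × 10 = 1.5 kWh
Off-peak energy = 0.1 kW × 5 h × 10 = 5 kWh
Cost = 1.5 × £0.40 + 5 × £0.36 = £0.6 + £1.8 = £2.40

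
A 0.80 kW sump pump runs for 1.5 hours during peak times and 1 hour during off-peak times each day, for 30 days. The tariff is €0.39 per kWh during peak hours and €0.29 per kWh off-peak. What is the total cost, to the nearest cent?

€21.00

Peak energy = 0.8 kW × 1.5 h × 30 = 36 kWh
Off-peak energy = 0.8 kW × 1 h × 30 = 24 kWh
Cost = 36 × €0.39 + 24 × €0.29 = €14.04 + €6.96 = €21.00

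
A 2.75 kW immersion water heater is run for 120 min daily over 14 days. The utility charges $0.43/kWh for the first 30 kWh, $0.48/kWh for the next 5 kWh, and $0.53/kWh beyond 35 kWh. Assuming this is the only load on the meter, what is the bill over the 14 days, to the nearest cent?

$37.56

Runtime = 120 min × 14 = 1680 min = 28 h
Energy = 2.75 kW × 28 h = 77 kWh
Tier 1 (0–30 kWh): 30 × $0.43 = $12.9
Tier 2 (30–35 kWh): 5 × $0.48 = $2.4
Above 35 kWh: 42 × $0.53 = $22.26
Bill = $37.56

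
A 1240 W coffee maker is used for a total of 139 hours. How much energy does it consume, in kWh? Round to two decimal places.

Energy = 1.24 kW × 139 h = 172.36 kWh

172.36 kWh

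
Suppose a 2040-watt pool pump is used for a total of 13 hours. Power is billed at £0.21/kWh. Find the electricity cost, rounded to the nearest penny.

£5.57

Energy = 2.04 kW × 13 h = 26.52 kWh
Cost = 26.52 kWh × £0.21/kWh = £5.57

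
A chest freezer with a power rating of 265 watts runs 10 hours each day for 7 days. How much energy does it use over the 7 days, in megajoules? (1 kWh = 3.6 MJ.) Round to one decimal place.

66.8 MJ

Runtime = 10 h/day × 7 days = 70 h
Energy = 0.265 kW × 70 h = 18.55 kWh
= 18.55 × 3.6 MJ = 66.8 MJ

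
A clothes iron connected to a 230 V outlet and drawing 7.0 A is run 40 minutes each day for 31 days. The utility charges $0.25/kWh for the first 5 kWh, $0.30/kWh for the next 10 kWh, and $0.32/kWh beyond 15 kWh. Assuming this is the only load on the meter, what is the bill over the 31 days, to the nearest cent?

$10.10

Power = 7.0 A × 230 V = 1610 W = 1.61 kW
Runtime = 40 min × 31 = 1240 min = 20.666666… h
Energy = 1.61 kW × 20.666666… h = 33.273333… kWh
Tier 1 (0–5 kWh): 5 × $0.25 = $1.25
Tier 2 (5–15 kWh): 10 × $0.30 = $3
Above 15 kWh: 18.273333… × $0.32 = $5.847466…
Bill = $10.10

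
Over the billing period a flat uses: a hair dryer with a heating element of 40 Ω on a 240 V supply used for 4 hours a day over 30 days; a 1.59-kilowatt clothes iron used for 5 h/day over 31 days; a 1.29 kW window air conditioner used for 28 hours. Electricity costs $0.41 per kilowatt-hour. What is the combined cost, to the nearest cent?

hair dryer: Power = V²/R = 240²/40 = 1440 W = 1.44 kW
hair dryer: Runtime = 4 h/day × 30 days = 120 h
hair dryer: 1.44 kW × 120 h = 172.8 kWh
clothes iron: Runtime = 5 h/day × 31 days = 155 h
clothes iron: 1.59 kW × 155 h = 246.45 kWh
window air conditioner: 1.29 kW × 28 h = 36.12 kWh
Total energy = 455.37 kWh
Cost = 455.37 × $0.41 = $186.70

$186.70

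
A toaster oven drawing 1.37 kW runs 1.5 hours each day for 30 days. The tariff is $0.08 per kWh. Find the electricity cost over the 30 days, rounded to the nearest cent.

Runtime = 1.5 h/day × 30 days = 45 h
Energy = 1.37 kW × 45 h = 61.65 kWh
Cost = 61.65 kWh × $0.08/kWh = $4.93

$4.93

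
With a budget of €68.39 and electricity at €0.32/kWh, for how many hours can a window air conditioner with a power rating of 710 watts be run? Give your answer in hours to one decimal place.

301.0 h

Energy available = €68.39 ÷ €0.32/kWh = 213.7188 kWh
Hours = 213.7188 kWh ÷ 0.71 kW = 301.0 h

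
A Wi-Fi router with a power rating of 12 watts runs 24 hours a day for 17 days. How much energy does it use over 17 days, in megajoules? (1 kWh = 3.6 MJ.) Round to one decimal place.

17.6 MJ

Runtime = 24 h × 17 = 408 h
Energy = 0.012 kW × 408 h = 4.896 kWh
= 4.896 × 3.6 MJ = 17.6 MJ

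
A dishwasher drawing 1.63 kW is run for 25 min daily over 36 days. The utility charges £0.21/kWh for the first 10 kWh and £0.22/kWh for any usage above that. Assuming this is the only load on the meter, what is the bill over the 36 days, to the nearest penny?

Runtime = 25 min × 36 = 900 min = 15 h
Energy = 1.63 kW × 15 h = 24.45 kWh
Tier 1 (0–10 kWh): 10 × £0.21 = £2.1
Above 10 kWh: 14.45 × £0.22 = £3.179
Bill = £5.28

£5.28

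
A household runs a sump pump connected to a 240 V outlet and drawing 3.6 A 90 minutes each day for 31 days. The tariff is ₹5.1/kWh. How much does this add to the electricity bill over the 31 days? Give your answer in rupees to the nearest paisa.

₹204.90

Power = 3.6 A × 240 V = 864 W = 0.864 kW
Runtime = 90 min × 31 = 2790 min = 46.5 h
Energy = 0.864 kW × 46.5 h = 40.176 kWh
Cost = 40.176 kWh × ₹5.1/kWh = ₹204.90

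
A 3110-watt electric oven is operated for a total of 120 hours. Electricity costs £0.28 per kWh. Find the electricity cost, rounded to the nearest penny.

Energy = 3.11 kW × 120 h = 373.2 kWh
Cost = 373.2 kWh × £0.28/kWh = £104.50

£104.50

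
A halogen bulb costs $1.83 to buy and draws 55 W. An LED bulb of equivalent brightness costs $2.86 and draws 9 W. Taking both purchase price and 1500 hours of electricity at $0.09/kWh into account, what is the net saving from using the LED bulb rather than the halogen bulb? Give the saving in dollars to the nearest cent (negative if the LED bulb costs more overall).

$5.18

halogen bulb: $1.83 + (55/1000) kW × 1500 h × $0.09 = $1.83 + $7.425 = $9.255
LED bulb: $2.86 + (9/1000) kW × 1500 h × $0.09 = $2.86 + $1.215 = $4.075
Saving = $9.255 − $4.075 = $5.18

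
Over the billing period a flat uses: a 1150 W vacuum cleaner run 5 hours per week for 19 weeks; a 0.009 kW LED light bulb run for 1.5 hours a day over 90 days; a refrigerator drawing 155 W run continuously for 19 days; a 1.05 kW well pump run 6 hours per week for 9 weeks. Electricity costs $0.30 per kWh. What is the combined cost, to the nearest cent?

$71.35

vacuum cleaner: Runtime = 5 h/week × 19 weeks = 95 h
vacuum cleaner: 1.15 kW × 95 h = 109.25 kWh
LED light bulb: Runtime = 1.5 h/day × 90 days = 135 h
LED light bulb: 0.009 kW × 135 h = 1.215 kWh
refrigerator: Runtime = 24 h × 19 = 456 h
refrigerator: 0.155 kW × 456 h = 70.68 kWh
well pump: Runtime = 6 h/week × 9 weeks = 54 h
well pump: 1.05 kW × 54 h = 56.7 kWh
Total energy = 237.845 kWh
Cost = 237.845 × $0.30 = $71.35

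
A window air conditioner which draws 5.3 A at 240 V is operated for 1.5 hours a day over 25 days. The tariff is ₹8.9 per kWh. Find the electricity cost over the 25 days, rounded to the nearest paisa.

Power = 5.3 A × 240 V = 1272 W = 1.272 kW
Runtime = 1.5 h/day × 25 days = 37.5 h
Energy = 1.272 kW × 37.5 h = 47.7 kWh
Cost = 47.7 kWh × ₹8.9/kWh = ₹424.53

₹424.53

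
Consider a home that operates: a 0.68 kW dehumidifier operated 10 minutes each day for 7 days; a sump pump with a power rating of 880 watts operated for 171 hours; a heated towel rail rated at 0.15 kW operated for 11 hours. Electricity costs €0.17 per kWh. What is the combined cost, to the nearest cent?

€26.00

dehumidifier: Runtime = 10 min × 7 = 70 min = 1.166666… h
dehumidifier: 0.68 kW × 1.166666… h = 0.793333… kWh
sump pump: 0.88 kW × 171 h = 150.48 kWh
heated towel rail: 0.15 kW × 11 h = 1.65 kWh
Total energy = 152.923333… kWh
Cost = 152.923333… × €0.17 = €26.00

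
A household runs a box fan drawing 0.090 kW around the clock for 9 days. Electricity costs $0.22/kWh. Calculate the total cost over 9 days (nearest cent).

$4.28

Runtime = 24 h × 9 = 216 h
Energy = 0.09 kW × 216 h = 19.44 kWh
Cost = 19.44 kWh × $0.22/kWh = $4.28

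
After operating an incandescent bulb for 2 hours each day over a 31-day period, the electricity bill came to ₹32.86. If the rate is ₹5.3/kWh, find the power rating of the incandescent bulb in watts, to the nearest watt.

Energy = ₹32.86 ÷ ₹5.3/kWh = 6.2 kWh
Runtime = 2 h/day × 31 days = 62 h
Power = 6.2 kWh ÷ 62 h = 0.1 kW = 100 W

100 W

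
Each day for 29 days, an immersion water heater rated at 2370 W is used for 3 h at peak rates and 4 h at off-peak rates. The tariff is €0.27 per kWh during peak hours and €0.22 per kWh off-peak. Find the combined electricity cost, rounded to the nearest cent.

Peak energy = 2.37 kW × 3 h × 29 = 206.19 kWh
Off-peak energy = 2.37 kW × 4 h × 29 = 274.92 kWh
Cost = 206.19 × €0.27 + 274.92 × €0.22 = €55.6713 + €60.4824 = €116.15

€116.15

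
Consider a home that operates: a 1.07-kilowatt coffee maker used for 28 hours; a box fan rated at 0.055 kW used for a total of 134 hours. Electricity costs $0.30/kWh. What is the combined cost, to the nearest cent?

coffee maker: 1.07 kW × 28 h = 29.96 kWh
box fan: 0.055 kW × 134 h = 7.37 kWh
Total energy = 37.33 kWh
Cost = 37.33 × $0.30 = $11.20

$11.20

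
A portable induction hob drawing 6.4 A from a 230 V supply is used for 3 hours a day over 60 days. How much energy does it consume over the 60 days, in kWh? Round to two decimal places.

Power = 6.4 A × 230 V = 1472 W = 1.472 kW
Runtime = 3 h/day × 60 days = 180 h
Energy = 1.472 kW × 180 h = 264.96 kWh

264.96 kWh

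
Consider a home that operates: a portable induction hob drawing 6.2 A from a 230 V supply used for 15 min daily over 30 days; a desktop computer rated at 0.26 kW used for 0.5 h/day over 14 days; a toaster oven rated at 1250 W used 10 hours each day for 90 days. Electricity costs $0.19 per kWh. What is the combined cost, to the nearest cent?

portable induction hob: Power = 6.2 A × 230 V = 1426 W = 1.426 kW
portable induction hob: Runtime = 15 min × 30 = 450 min = 7.5 h
portable induction hob: 1.426 kW × 7.5 h = 10.695 kWh
desktop computer: Runtime = 0.5 h/day × 14 days = 7 h
desktop computer: 0.26 kW × 7 h = 1.82 kWh
toaster oven: Runtime = 10 h/day × 90 days = 900 h
toaster oven: 1.25 kW × 900 h = 1125 kWh
Total energy = 1137.515 kWh
Cost = 1137.515 × $0.19 = $216.13

$216.13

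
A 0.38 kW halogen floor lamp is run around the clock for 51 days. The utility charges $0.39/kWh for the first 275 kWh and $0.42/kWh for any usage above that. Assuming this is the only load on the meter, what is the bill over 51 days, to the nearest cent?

Runtime = 24 h × 51 = 1224 h
Energy = 0.38 kW × 1224 h = 465.12 kWh
Tier 1 (0–275 kWh): 275 × $0.39 = $107.25
Above 275 kWh: 190.12 × $0.42 = $79.8504
Bill = $187.10

$187.10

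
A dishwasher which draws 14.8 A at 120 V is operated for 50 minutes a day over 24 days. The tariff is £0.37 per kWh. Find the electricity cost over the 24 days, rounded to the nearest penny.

£13.14

Power = 14.8 A × 120 V = 1776 W = 1.776 kW
Runtime = 50 min × 24 = 1200 min = 20 h
Energy = 1.776 kW × 20 h = 35.52 kWh
Cost = 35.52 kWh × £0.37/kWh = £13.14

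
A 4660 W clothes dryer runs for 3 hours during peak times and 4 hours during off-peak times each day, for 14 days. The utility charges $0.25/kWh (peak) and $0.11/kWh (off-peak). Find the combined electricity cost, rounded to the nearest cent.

Peak energy = 4.66 kW × 3 h × 14 = 195.72 kWh
Off-peak energy = 4.66 kW × 4 h × 14 = 260.96 kWh
Cost = 195.72 × $0.25 + 260.96 × $0.11 = $48.93 + $28.7056 = $77.64

$77.64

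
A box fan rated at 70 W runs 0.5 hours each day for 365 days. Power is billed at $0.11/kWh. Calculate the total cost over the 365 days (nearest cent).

Runtime = 0.5 h/day × 365 days = 182.5 h
Energy = 0.07 kW × 182.5 h = 12.775 kWh
Cost = 12.775 kWh × $0.11/kWh = $1.41

$1.41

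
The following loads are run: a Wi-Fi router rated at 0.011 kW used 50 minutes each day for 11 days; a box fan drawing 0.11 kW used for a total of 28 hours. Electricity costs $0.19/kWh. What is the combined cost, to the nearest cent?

Wi-Fi router: Runtime = 50 min × 11 = 550 min = 9.166666… h
Wi-Fi router: 0.011 kW × 9.166666… h = 0.100833… kWh
box fan: 0.11 kW × 28 h = 3.08 kWh
Total energy = 3.180833… kWh
Cost = 3.180833… × $0.19 = $0.60

$0.60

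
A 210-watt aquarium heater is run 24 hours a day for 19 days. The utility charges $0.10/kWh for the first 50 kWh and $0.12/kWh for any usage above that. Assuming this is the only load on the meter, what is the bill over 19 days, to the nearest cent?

$10.49

Runtime = 24 h × 19 = 456 h
Energy = 0.21 kW × 456 h = 95.76 kWh
Tier 1 (0–50 kWh): 50 × $0.10 = $5
Above 50 kWh: 45.76 × $0.12 = $5.4912
Bill = $10.49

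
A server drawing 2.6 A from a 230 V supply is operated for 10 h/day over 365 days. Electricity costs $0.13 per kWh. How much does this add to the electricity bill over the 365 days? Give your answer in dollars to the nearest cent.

$283.75

Power = 2.6 A × 230 V = 598 W = 0.598 kW
Runtime = 10 h/day × 365 days = 3650 h
Energy = 0.598 kW × 3650 h = 2182.7 kWh
Cost = 2182.7 kWh × $0.13/kWh = $283.75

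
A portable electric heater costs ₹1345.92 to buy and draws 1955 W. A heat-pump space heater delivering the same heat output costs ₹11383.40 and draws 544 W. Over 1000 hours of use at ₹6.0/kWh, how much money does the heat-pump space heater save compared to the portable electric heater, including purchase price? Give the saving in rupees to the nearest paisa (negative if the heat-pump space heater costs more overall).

portable electric heater: ₹1345.92 + (1955/1000) kW × 1000 h × ₹6.0 = ₹1345.92 + ₹11730 = ₹13075.92
heat-pump space heater: ₹11383.40 + (544/1000) kW × 1000 h × ₹6.0 = ₹11383.40 + ₹3264 = ₹14647.4
Saving = ₹13075.92 − ₹14647.4 = −₹1571.48

-₹1571.48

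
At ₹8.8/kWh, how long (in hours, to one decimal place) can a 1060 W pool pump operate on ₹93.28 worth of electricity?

10.0 h

Energy available = ₹93.28 ÷ ₹8.8/kWh = 10.6 kWh
Hours = 10.6 kWh ÷ 1.06 kW = 10.0 h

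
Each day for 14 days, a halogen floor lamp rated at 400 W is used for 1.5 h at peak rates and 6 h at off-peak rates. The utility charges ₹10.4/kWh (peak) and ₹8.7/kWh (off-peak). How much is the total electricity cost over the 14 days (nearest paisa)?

₹379.68

Peak energy = 0.4 kW × 1.5 h × 14 = 8.4 kWh
Off-peak energy = 0.4 kW × 6 h × 14 = 33.6 kWh
Cost = 8.4 × ₹10.4 + 33.6 × ₹8.7 = ₹87.36 + ₹292.32 = ₹379.68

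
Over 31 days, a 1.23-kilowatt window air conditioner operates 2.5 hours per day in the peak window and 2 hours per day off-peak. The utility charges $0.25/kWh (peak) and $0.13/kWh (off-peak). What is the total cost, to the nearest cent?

$33.75

Peak energy = 1.23 kW × 2.5 h × 31 = 95.325 kWh
Off-peak energy = 1.23 kW × 2 h × 31 = 76.26 kWh
Cost = 95.325 × $0.25 + 76.26 × $0.13 = $23.83125 + $9.9138 = $33.75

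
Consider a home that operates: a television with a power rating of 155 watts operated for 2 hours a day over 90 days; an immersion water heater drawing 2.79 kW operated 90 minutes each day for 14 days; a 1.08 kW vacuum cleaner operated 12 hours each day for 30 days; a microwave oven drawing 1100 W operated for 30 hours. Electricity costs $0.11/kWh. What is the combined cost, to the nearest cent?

television: Runtime = 2 h/day × 90 days = 180 h
television: 0.155 kW × 180 h = 27.9 kWh
immersion water heater: Runtime = 90 min × 14 = 1260 min = 21 h
immersion water heater: 2.79 kW × 21 h = 58.59 kWh
vacuum cleaner: Runtime = 12 h/day × 30 days = 360 h
vacuum cleaner: 1.08 kW × 360 h = 388.8 kWh
microwave oven: 1.1 kW × 30 h = 33 kWh
Total energy = 508.29 kWh
Cost = 508.29 × $0.11 = $55.91

$55.91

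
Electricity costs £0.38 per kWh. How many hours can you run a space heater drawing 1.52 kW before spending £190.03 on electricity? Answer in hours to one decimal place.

329.0 h

Energy available = £190.03 ÷ £0.38/kWh = 500.0789 kWh
Hours = 500.0789 kWh ÷ 1.52 kW = 329.0 h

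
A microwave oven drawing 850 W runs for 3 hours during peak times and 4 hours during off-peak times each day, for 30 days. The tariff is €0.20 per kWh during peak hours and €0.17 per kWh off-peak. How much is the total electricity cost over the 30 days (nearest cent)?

Peak energy = 0.85 kW × 3 h × 30 = 76.5 kWh
Off-peak energy = 0.85 kW × 4 h × 30 = 102 kWh
Cost = 76.5 × €0.20 + 102 × €0.17 = €15.3 + €17.34 = €32.64

€32.64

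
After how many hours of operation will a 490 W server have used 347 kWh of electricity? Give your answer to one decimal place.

708.2 h

Hours = 347 kWh ÷ 0.49 kW = 708.2 h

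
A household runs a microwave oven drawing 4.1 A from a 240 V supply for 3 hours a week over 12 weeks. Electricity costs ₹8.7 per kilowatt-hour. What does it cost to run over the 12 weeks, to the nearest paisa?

Power = 4.1 A × 240 V = 984 W = 0.984 kW
Runtime = 3 h/week × 12 weeks = 36 h
Energy = 0.984 kW × 36 h = 35.424 kWh
Cost = 35.424 kWh × ₹8.7/kWh = ₹308.19

₹308.19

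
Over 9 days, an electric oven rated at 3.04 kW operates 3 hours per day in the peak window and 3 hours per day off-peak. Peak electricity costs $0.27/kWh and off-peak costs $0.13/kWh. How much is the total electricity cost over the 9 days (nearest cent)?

$32.83

Peak energy = 3.04 kW × 3 h × 9 = 82.08 kWh
Off-peak energy = 3.04 kW × 3 h × 9 = 82.08 kWh
Cost = 82.08 × $0.27 + 82.08 × $0.13 = $22.1616 + $10.6704 = $32.83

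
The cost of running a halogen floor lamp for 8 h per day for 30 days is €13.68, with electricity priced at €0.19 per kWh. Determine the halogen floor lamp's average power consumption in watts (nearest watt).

Energy = €13.68 ÷ €0.19/kWh = 72 kWh
Runtime = 8 h/day × 30 days = 240 h
Power = 72 kWh ÷ 240 h = 0.3 kW = 300 W

300 W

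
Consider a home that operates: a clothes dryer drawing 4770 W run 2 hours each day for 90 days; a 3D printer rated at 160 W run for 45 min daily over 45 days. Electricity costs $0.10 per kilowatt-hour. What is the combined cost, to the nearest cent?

clothes dryer: Runtime = 2 h/day × 90 days = 180 h
clothes dryer: 4.77 kW × 180 h = 858.6 kWh
3D printer: Runtime = 45 min × 45 = 2025 min = 33.75 h
3D printer: 0.16 kW × 33.75 h = 5.4 kWh
Total energy = 864 kWh
Cost = 864 × $0.10 = $86.40

$86.40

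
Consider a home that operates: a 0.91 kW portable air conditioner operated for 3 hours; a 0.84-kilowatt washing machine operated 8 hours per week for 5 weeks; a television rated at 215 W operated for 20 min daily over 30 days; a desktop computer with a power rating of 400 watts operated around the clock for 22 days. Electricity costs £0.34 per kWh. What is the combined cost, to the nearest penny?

£84.89

portable air conditioner: 0.91 kW × 3 h = 2.73 kWh
washing machine: Runtime = 8 h/week × 5 weeks = 40 h
washing machine: 0.84 kW × 40 h = 33.6 kWh
television: Runtime = 20 min × 30 = 600 min = 10 h
television: 0.215 kW × 10 h = 2.15 kWh
desktop computer: Runtime = 24 h × 22 = 528 h
desktop computer: 0.4 kW × 528 h = 211.2 kWh
Total energy = 249.68 kWh
Cost = 249.68 × £0.34 = £84.89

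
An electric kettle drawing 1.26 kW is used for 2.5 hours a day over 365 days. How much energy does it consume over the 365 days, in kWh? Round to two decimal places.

1149.75 kWh

Runtime = 2.5 h/day × 365 days = 912.5 h
Energy = 1.26 kW × 912.5 h = 1149.75 kWh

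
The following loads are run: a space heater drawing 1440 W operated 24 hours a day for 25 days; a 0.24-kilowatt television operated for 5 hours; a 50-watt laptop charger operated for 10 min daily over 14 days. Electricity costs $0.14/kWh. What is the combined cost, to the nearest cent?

$121.14

space heater: Runtime = 24 h × 25 = 600 h
space heater: 1.44 kW × 600 h = 864 kWh
television: 0.24 kW × 5 h = 1.2 kWh
laptop charger: Runtime = 10 min × 14 = 140 min = 2.333333… h
laptop charger: 0.05 kW × 2.333333… h = 0.116666… kWh
Total energy = 865.316666… kWh
Cost = 865.316666… × $0.14 = $121.14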